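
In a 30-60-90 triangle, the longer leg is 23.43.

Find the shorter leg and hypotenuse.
In a 30-60-90 triangle the sides are in ratio 1 : √3 : 2, so short leg = long leg/√3 and hypotenuse = 2·(short leg).
Short leg = 23.43/√3 ≈ 23.43/1.73205 ≈ 13.5273
Hypotenuse = 2·13.5273 ≈ 27.0546

Short leg = 13.53, Hypotenuse = 27.05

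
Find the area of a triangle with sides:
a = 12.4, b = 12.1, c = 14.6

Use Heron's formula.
s = (12.4 + 12.1 + 14.6)/2 = 39.1/2 = 19.55
s − a = 7.15, s − b = 7.45, s − c = 4.95
s(s−a)(s−b)(s−c) = 19.55·7.15·7.45·4.95 ≈ 5154.83
Area = √5154.83 ≈ 71.7971

Area = 71.8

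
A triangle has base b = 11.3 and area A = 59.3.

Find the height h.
A = ½·b·h  ⇒  h = 2A/b = 2·59.3/11.3 = 118.6/11.3 ≈ 10.4956

h = 10.5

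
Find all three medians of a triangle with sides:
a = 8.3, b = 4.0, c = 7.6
Median formula: m_a = ½√(2b² + 2c² − a²) (and cyclically). a² = 68.89, b² = 16, c² = 57.76.
m_a = ½√(2·16 + 2·57.76 − 68.89) = ½√78.63 ≈ ½·8.86736 ≈ 4.43368
m_b = ½√(2·68.89 + 2·57.76 − 16) = ½√237.3 ≈ ½·15.4045 ≈ 7.70227
m_c = ½√(2·68.89 + 2·16 − 57.76) = ½√112.02 ≈ ½·10.584 ≈ 5.29198

m_a = 4.434, m_b = 7.702, m_c = 5.292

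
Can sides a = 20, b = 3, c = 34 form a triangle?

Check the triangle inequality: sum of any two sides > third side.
a + b vs c: 20 + 3 = 23 ≤ 34  ✗
a + c vs b: 20 + 34 = 54 > 3  ✓
b + c vs a: 3 + 34 = 37 > 20  ✓

No: 20 + 3 = 23 is not > 34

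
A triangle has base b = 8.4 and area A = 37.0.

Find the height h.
A = ½·b·h  ⇒  h = 2A/b = 2·37.0/8.4 = 74/8.4 ≈ 8.80952

h = 8.81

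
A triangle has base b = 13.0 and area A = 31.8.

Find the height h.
A = ½·b·h  ⇒  h = 2A/b = 2·31.8/13.0 = 63.6/13.0 ≈ 4.89231

h = 4.892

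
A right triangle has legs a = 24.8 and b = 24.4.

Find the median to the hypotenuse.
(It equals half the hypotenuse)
Hypotenuse c = √(a² + b²) = √(615.04 + 595.36) = √1210.4 ≈ 34.7908
Median to hypotenuse = c/2 ≈ 34.7908/2 ≈ 17.3954

Median = 17.4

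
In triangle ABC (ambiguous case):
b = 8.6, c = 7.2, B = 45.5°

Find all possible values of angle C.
b/sin(B) = c/sin(C)  ⇒  sin(C) = c·sin(B)/b = 7.2·sin(45.5°)/8.6
sin(45.5°) ≈ 0.71325
sin(C) ≈ 7.2·0.71325/8.6 ≈ 5.1354/8.6 ≈ 0.59714
Candidate 1: C₁ = arcsin(0.59714) ≈ 36.6653°  →  A = 180° − 45.5° − 36.6653° ≈ 97.8347° > 0, valid
Candidate 2: C₂ = 180° − C₁ ≈ 143.335°  →  A = 180° − 45.5° − 143.335° ≈ -8.8347° ≤ 0, not a valid triangle

C = 36.67° (one solution)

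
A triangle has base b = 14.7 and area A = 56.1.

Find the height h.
A = ½·b·h  ⇒  h = 2A/b = 2·56.1/14.7 = 112.2/14.7 ≈ 7.63265

h = 7.633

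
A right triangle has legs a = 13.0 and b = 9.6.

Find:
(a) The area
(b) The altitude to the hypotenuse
(a) The legs are perpendicular, so Area = ½·a·b = ½·13.0·9.6 = ½·124.8 = 62.4
(b) Hypotenuse c = √(a² + b²) = √(169 + 92.16) = √261.16 ≈ 16.1604
    Area = ½·c·h_c  ⇒  h_c = 2·Area/c = 124.8/16.1604 ≈ 7.72256

Area = 62.4, h_c = 7.723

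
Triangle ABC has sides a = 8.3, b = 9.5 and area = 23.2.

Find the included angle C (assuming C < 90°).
Area = ½·a·b·sin(C)  ⇒  sin(C) = 2·Area/(a·b) = 2·23.2/(8.3·9.5) = 46.4/78.85 ≈ 0.588459
C = arcsin(0.588459) ≈ 36.0477° (taking the acute solution since C < 90°)

C = 36.05°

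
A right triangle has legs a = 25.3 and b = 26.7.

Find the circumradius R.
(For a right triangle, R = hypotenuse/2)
Hypotenuse c = √(a² + b²) = √(640.09 + 712.89) = √1352.98 ≈ 36.7829
R = c/2 ≈ 36.7829/2 ≈ 18.3914

R = 18.39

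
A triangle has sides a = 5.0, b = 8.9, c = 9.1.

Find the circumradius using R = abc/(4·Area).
First find the area with Heron's formula.
s = (5.0 + 8.9 + 9.1)/2 = 11.5
Area = √(s(s−a)(s−b)(s−c)) = √(11.5·6.5·2.6·2.4) ≈ √466.44 ≈ 21.5972
abc = 5.0·8.9·9.1 = 404.95
R = abc/(4·Area) ≈ 404.95/(4·21.5972) = 404.95/86.3889 ≈ 4.68752

R = 4.688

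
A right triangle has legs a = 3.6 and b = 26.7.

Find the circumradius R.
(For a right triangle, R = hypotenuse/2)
Hypotenuse c = √(a² + b²) = √(12.96 + 712.89) = √725.85 ≈ 26.9416
R = c/2 ≈ 26.9416/2 ≈ 13.4708

R = 13.47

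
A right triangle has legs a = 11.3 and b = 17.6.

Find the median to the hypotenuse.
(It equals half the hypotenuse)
Hypotenuse c = √(a² + b²) = √(127.69 + 309.76) = √437.45 ≈ 20.9153
Median to hypotenuse = c/2 ≈ 20.9153/2 ≈ 10.4577

Median = 10.46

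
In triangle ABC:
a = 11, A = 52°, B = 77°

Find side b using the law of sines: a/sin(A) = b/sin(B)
a/sin(A) = b/sin(B)  ⇒  b = a·sin(B)/sin(A) = 11·sin(77°)/sin(52°)
sin(77°) ≈ 0.97437, sin(52°) ≈ 0.788011
b ≈ 11·0.97437/0.788011 ≈ 10.7181/0.788011 ≈ 13.6014

b = 13.6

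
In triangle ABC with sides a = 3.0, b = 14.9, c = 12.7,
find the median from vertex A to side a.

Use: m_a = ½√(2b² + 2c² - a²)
m_a = ½√(2·14.9² + 2·12.7² − 3.0²) = ½√(2·222.01 + 2·161.29 − 9) = ½√(444.02 + 322.58 − 9) = ½√757.6
√757.6 ≈ 27.5245, so m_a ≈ 13.7623

m_a = 13.76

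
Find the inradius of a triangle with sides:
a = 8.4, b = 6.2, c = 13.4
r = Area/s where s is the semi-perimeter.
s = (8.4 + 6.2 + 13.4)/2 = 28/2 = 14
Area = √(s(s−a)(s−b)(s−c)) = √(14·5.6·7.8·0.6) ≈ √366.912 ≈ 19.1549
r ≈ 19.1549/14 ≈ 1.36821

r = 1.368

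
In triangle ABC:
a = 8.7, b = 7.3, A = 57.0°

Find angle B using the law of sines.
a/sin(A) = b/sin(B)  ⇒  sin(B) = b·sin(A)/a = 7.3·sin(57.0°)/8.7
sin(57.0°) ≈ 0.838671
sin(B) ≈ 7.3·0.838671/8.7 ≈ 6.1223/8.7 ≈ 0.703712
B = arcsin(0.703712) ≈ 44.7256°
(Since b ≤ a we need B ≤ A, so the obtuse alternative 180° − 44.7256° ≈ 135.274° is rejected.)

B = 44.73°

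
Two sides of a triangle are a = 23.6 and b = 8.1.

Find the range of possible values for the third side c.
Triangle inequality: |a − b| < c < a + b
|a − b| = |23.6 − 8.1| = 15.5
a + b = 23.6 + 8.1 = 31.7

15.5 < c < 31.7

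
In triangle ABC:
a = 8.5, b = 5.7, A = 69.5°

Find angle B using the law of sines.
a/sin(A) = b/sin(B)  ⇒  sin(B) = b·sin(A)/a = 5.7·sin(69.5°)/8.5
sin(69.5°) ≈ 0.936672
sin(B) ≈ 5.7·0.936672/8.5 ≈ 5.33903/8.5 ≈ 0.628121
B = arcsin(0.628121) ≈ 38.9117°
(Since b ≤ a we need B ≤ A, so the obtuse alternative 180° − 38.9117° ≈ 141.088° is rejected.)

B = 38.91°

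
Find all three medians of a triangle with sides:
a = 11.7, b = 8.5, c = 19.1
Median formula: m_a = ½√(2b² + 2c² − a²) (and cyclically). a² = 136.89, b² = 72.25, c² = 364.81.
m_a = ½√(2·72.25 + 2·364.81 − 136.89) = ½√737.23 ≈ ½·27.152 ≈ 13.576
m_b = ½√(2·136.89 + 2·364.81 − 72.25) = ½√931.15 ≈ ½·30.5148 ≈ 15.2574
m_c = ½√(2·136.89 + 2·72.25 − 364.81) = ½√53.47 ≈ ½·7.31232 ≈ 3.65616

m_a = 13.58, m_b = 15.26, m_c = 3.656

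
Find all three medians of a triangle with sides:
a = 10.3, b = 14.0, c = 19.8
Median formula: m_a = ½√(2b² + 2c² − a²) (and cyclically). a² = 106.09, b² = 196, c² = 392.04.
m_a = ½√(2·196 + 2·392.04 − 106.09) = ½√1069.99 ≈ ½·32.7107 ≈ 16.3554
m_b = ½√(2·106.09 + 2·392.04 − 196) = ½√800.26 ≈ ½·28.2889 ≈ 14.1444
m_c = ½√(2·106.09 + 2·196 − 392.04) = ½√212.14 ≈ ½·14.565 ≈ 7.28251

m_a = 16.36, m_b = 14.14, m_c = 7.283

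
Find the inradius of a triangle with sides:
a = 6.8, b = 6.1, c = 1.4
r = Area/s where s is the semi-perimeter.
s = (6.8 + 6.1 + 1.4)/2 = 14.3/2 = 7.15
Area = √(s(s−a)(s−b)(s−c)) = √(7.15·0.35·1.05·5.75) ≈ √15.1088 ≈ 3.88701
r ≈ 3.88701/7.15 ≈ 0.543638

r = 0.5436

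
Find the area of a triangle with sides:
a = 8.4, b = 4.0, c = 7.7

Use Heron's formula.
s = (8.4 + 4.0 + 7.7)/2 = 20.1/2 = 10.05
s − a = 1.65, s − b = 6.05, s − c = 2.35
s(s−a)(s−b)(s−c) = 10.05·1.65·6.05·2.35 ≈ 235.762
Area = √235.762 ≈ 15.3545

Area = 15.35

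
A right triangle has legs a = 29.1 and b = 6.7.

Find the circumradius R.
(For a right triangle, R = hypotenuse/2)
Hypotenuse c = √(a² + b²) = √(846.81 + 44.89) = √891.7 ≈ 29.8613
R = c/2 ≈ 29.8613/2 ≈ 14.9307

R = 14.93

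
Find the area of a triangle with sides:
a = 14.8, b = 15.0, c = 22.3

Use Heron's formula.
s = (14.8 + 15.0 + 22.3)/2 = 52.1/2 = 26.05
s − a = 11.25, s − b = 11.05, s − c = 3.75
s(s−a)(s−b)(s−c) = 26.05·11.25·11.05·3.75 ≈ 12143.8
Area = √12143.8 ≈ 110.199

Area = 110.2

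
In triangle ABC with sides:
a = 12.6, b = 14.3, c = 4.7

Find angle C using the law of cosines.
c² = a² + b² − 2ab·cos(C)  ⇒  cos(C) = (a² + b² − c²)/(2ab)
cos(C) = (12.6² + 14.3² − 4.7²)/(2·12.6·14.3) = (158.76 + 204.49 − 22.09)/360.36 = 341.16/360.36 ≈ 0.94672
C = arccos(0.94672) ≈ 18.7874°

C = 18.79°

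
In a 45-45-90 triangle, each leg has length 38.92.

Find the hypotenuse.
In a 45-45-90 triangle the sides are in ratio 1 : 1 : √2, so hypotenuse = leg·√2.
Hypotenuse = 38.92·√2 ≈ 38.92·1.41421 ≈ 55.0412

Hypotenuse = 38.92√2 = 55.04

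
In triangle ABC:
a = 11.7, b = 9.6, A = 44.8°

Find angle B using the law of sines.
a/sin(A) = b/sin(B)  ⇒  sin(B) = b·sin(A)/a = 9.6·sin(44.8°)/11.7
sin(44.8°) ≈ 0.704634
sin(B) ≈ 9.6·0.704634/11.7 ≈ 6.76449/11.7 ≈ 0.578161
B = arcsin(0.578161) ≈ 35.3213°
(Since b ≤ a we need B ≤ A, so the obtuse alternative 180° − 35.3213° ≈ 144.679° is rejected.)

B = 35.32°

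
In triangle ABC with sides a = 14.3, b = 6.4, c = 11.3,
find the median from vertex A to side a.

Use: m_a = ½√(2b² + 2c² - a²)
m_a = ½√(2·6.4² + 2·11.3² − 14.3²) = ½√(2·40.96 + 2·127.69 − 204.49) = ½√(81.92 + 255.38 − 204.49) = ½√132.81
√132.81 ≈ 11.5243, so m_a ≈ 5.76216

m_a = 5.762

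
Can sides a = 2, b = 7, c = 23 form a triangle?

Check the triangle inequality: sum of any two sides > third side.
a + b vs c: 2 + 7 = 9 ≤ 23  ✗
a + c vs b: 2 + 23 = 25 > 7  ✓
b + c vs a: 7 + 23 = 30 > 2  ✓

No: 2 + 7 = 9 is not > 23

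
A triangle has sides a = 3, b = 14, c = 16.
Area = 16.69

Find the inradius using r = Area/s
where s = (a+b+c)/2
s = (3 + 14 + 16)/2 = 33/2 = 16.5
r = Area/s = 16.69/16.5 ≈ 1.01152

r = 1.012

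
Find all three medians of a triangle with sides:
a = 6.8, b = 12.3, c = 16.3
Median formula: m_a = ½√(2b² + 2c² − a²) (and cyclically). a² = 46.24, b² = 151.29, c² = 265.69.
m_a = ½√(2·151.29 + 2·265.69 − 46.24) = ½√787.72 ≈ ½·28.0663 ≈ 14.0332
m_b = ½√(2·46.24 + 2·265.69 − 151.29) = ½√472.57 ≈ ½·21.7387 ≈ 10.8693
m_c = ½√(2·46.24 + 2·151.29 − 265.69) = ½√129.37 ≈ ½·11.3741 ≈ 5.68705

m_a = 14.03, m_b = 10.87, m_c = 5.687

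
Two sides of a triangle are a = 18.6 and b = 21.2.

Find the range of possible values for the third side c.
Triangle inequality: |a − b| < c < a + b
|a − b| = |18.6 − 21.2| = 2.6
a + b = 18.6 + 21.2 = 39.8

2.6 < c < 39.8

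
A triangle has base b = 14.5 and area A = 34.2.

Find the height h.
A = ½·b·h  ⇒  h = 2A/b = 2·34.2/14.5 = 68.4/14.5 ≈ 4.71724

h = 4.717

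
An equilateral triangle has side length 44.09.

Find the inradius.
r = Area/s with s the semi-perimeter.
Area = (√3/4)·44.09² = (√3/4)·1943.9281 ≈ 0.433013·1943.9281 ≈ 841.746
s = 3·44.09/2 = 66.135
r ≈ 841.746/66.135 ≈ 12.7277
(Equivalently r = side/(2√3) = 44.09/3.4641 ≈ 12.7277.)

r = 12.73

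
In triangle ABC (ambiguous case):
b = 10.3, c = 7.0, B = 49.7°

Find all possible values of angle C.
b/sin(B) = c/sin(C)  ⇒  sin(C) = c·sin(B)/b = 7.0·sin(49.7°)/10.3
sin(49.7°) ≈ 0.762668
sin(C) ≈ 7.0·0.762668/10.3 ≈ 5.33868/10.3 ≈ 0.518318
Candidate 1: C₁ = arcsin(0.518318) ≈ 31.2195°  →  A = 180° − 49.7° − 31.2195° ≈ 99.0805° > 0, valid
Candidate 2: C₂ = 180° − C₁ ≈ 148.78°  →  A = 180° − 49.7° − 148.78° ≈ -18.4805° ≤ 0, not a valid triangle

C = 31.22° (one solution)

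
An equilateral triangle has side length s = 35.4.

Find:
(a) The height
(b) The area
(a) The height splits the triangle into two 30-60-90 halves: h = s·√3/2 = 35.4·1.73205/2 ≈ 61.3146/2 ≈ 30.6573
(b) Area = (√3/4)·s² = (√3/4)·35.4² = (√3/4)·1253.16 ≈ 0.433013·1253.16 ≈ 542.634

Height = 30.66, Area = 542.6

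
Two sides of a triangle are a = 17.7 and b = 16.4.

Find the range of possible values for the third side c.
Triangle inequality: |a − b| < c < a + b
|a − b| = |17.7 − 16.4| = 1.3
a + b = 17.7 + 16.4 = 34.1

1.3 < c < 34.1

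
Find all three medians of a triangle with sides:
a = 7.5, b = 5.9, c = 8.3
Median formula: m_a = ½√(2b² + 2c² − a²) (and cyclically). a² = 56.25, b² = 34.81, c² = 68.89.
m_a = ½√(2·34.81 + 2·68.89 − 56.25) = ½√151.15 ≈ ½·12.2943 ≈ 6.14715
m_b = ½√(2·56.25 + 2·68.89 − 34.81) = ½√215.47 ≈ ½·14.6789 ≈ 7.33945
m_c = ½√(2·56.25 + 2·34.81 − 68.89) = ½√113.23 ≈ ½·10.641 ≈ 5.32048

m_a = 6.147, m_b = 7.339, m_c = 5.32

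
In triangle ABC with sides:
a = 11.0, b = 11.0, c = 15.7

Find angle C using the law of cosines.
c² = a² + b² − 2ab·cos(C)  ⇒  cos(C) = (a² + b² − c²)/(2ab)
cos(C) = (11.0² + 11.0² − 15.7²)/(2·11.0·11.0) = (121 + 121 − 246.49)/242 = -4.49/242 ≈ -0.0185537
C = arccos(-0.0185537) ≈ 91.0631°

C = 91.06°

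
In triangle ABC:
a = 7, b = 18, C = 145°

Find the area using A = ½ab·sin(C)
A = ½·a·b·sin(C) = ½·7·18·sin(145°)
sin(145°) ≈ 0.573576
A ≈ ½·126·0.573576 = 63·0.573576 ≈ 36.1353

Area = 36.14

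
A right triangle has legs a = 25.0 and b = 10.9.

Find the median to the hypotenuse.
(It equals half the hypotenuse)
Hypotenuse c = √(a² + b²) = √(625 + 118.81) = √743.81 ≈ 27.2729
Median to hypotenuse = c/2 ≈ 27.2729/2 ≈ 13.6364

Median = 13.64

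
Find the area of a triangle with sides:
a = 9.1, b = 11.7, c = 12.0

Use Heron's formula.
s = (9.1 + 11.7 + 12.0)/2 = 32.8/2 = 16.4
s − a = 7.3, s − b = 4.7, s − c = 4.4
s(s−a)(s−b)(s−c) = 16.4·7.3·4.7·4.4 ≈ 2475.81
Area = √2475.81 ≈ 49.7575

Area = 49.76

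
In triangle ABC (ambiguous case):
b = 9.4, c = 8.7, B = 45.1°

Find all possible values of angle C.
b/sin(B) = c/sin(C)  ⇒  sin(C) = c·sin(B)/b = 8.7·sin(45.1°)/9.4
sin(45.1°) ≈ 0.70834
sin(C) ≈ 8.7·0.70834/9.4 ≈ 6.16256/9.4 ≈ 0.655591
Candidate 1: C₁ = arcsin(0.655591) ≈ 40.9645°  →  A = 180° − 45.1° − 40.9645° ≈ 93.9355° > 0, valid
Candidate 2: C₂ = 180° − C₁ ≈ 139.036°  →  A = 180° − 45.1° − 139.036° ≈ -4.1355° ≤ 0, not a valid triangle

C = 40.96° (one solution)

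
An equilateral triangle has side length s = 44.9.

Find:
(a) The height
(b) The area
(a) The height splits the triangle into two 30-60-90 halves: h = s·√3/2 = 44.9·1.73205/2 ≈ 77.7691/2 ≈ 38.8845
(b) Area = (√3/4)·s² = (√3/4)·44.9² = (√3/4)·2016.01 ≈ 0.433013·2016.01 ≈ 872.958

Height = 38.88, Area = 873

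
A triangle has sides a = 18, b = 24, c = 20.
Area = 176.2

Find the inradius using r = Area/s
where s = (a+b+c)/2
s = (18 + 24 + 20)/2 = 62/2 = 31
r = Area/s = 176.2/31 ≈ 5.68387

r = 5.684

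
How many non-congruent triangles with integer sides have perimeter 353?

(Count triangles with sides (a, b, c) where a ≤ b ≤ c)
Let a ≤ b ≤ c with a + b + c = 353. The only binding inequality is a + b > c, i.e. 353 − c > c, so c < 353/2; and c ≥ 353/3 since c is the largest side.
So 118 ≤ c ≤ 176. For each c, b runs from ⌈(353 − c)/2⌉ up to c (then a = 353 − b − c satisfies 1 ≤ a ≤ b automatically), giving c − ⌈(353 − c)/2⌉ + 1 choices.
Summing over c: 1 + 3 + 4 + 6 + … + 87 + 88  (59 terms, c = 118, …, 176) = 2640
Check (closed form: nearest integer to p²/48 for even p, (p+3)²/48 for odd p): (353+3)²/48 = 356²/48 = 126736/48 ≈ 2640.33 → 2640

2640 triangles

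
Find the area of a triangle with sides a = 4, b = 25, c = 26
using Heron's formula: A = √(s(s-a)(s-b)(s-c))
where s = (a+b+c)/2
s = (4 + 25 + 26)/2 = 55/2 = 27.5
s − a = 23.5, s − b = 2.5, s − c = 1.5
s(s−a)(s−b)(s−c) = 27.5·23.5·2.5·1.5 = 2423.4375
Area = √2423.4375 ≈ 49.2284

s = 27.5, Area = 49.23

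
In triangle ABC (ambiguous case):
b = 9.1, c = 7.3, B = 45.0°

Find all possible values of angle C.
b/sin(B) = c/sin(C)  ⇒  sin(C) = c·sin(B)/b = 7.3·sin(45.0°)/9.1
sin(45.0°) ≈ 0.707107
sin(C) ≈ 7.3·0.707107/9.1 ≈ 5.16188/9.1 ≈ 0.56724
Candidate 1: C₁ = arcsin(0.56724) ≈ 34.558°  →  A = 180° − 45.0° − 34.558° ≈ 100.442° > 0, valid
Candidate 2: C₂ = 180° − C₁ ≈ 145.442°  →  A = 180° − 45.0° − 145.442° ≈ -10.442° ≤ 0, not a valid triangle

C = 34.56° (one solution)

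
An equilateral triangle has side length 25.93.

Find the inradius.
r = Area/s with s the semi-perimeter.
Area = (√3/4)·25.93² = (√3/4)·672.3649 ≈ 0.433013·672.3649 ≈ 291.143
s = 3·25.93/2 = 38.895
r ≈ 291.143/38.895 ≈ 7.48535
(Equivalently r = side/(2√3) = 25.93/3.4641 ≈ 7.48535.)

r = 7.485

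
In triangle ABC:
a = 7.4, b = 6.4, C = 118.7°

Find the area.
Two sides and the included angle (SAS): A = ½·a·b·sin(C) = ½·7.4·6.4·sin(118.7°)
sin(118.7°) ≈ 0.877146
A ≈ ½·47.36·0.877146 = 23.68·0.877146 ≈ 20.7708

Area = 20.77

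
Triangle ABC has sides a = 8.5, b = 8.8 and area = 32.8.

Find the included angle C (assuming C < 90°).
Area = ½·a·b·sin(C)  ⇒  sin(C) = 2·Area/(a·b) = 2·32.8/(8.5·8.8) = 65.6/74.8 ≈ 0.877005
C = arcsin(0.877005) ≈ 61.2832° (taking the acute solution since C < 90°)

C = 61.28°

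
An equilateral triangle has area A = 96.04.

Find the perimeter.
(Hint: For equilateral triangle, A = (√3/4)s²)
A = (√3/4)s²  ⇒  s² = 4A/√3 = 4·96.04/√3 = 384.16/1.73205 ≈ 221.795
s ≈ √221.795 ≈ 14.8928
Perimeter = 3s ≈ 3·14.8928 ≈ 44.6783

Perimeter = 44.68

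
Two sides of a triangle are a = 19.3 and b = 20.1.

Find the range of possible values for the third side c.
Triangle inequality: |a − b| < c < a + b
|a − b| = |19.3 − 20.1| = 0.8
a + b = 19.3 + 20.1 = 39.4

0.8 < c < 39.4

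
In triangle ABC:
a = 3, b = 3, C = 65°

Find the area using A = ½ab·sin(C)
A = ½·a·b·sin(C) = ½·3·3·sin(65°)
sin(65°) ≈ 0.906308
A ≈ ½·9·0.906308 = 4.5·0.906308 ≈ 4.07839

Area = 4.078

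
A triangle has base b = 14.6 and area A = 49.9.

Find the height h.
A = ½·b·h  ⇒  h = 2A/b = 2·49.9/14.6 = 99.8/14.6 ≈ 6.83562

h = 6.836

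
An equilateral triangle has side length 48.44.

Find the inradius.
r = Area/s with s the semi-perimeter.
Area = (√3/4)·48.44² = (√3/4)·2346.4336 ≈ 0.433013·2346.4336 ≈ 1016.04
s = 3·48.44/2 = 72.66
r ≈ 1016.04/72.66 ≈ 13.9834
(Equivalently r = side/(2√3) = 48.44/3.4641 ≈ 13.9834.)

r = 13.98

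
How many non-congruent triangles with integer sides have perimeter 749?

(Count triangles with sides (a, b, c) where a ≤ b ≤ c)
Let a ≤ b ≤ c with a + b + c = 749. The only binding inequality is a + b > c, i.e. 749 − c > c, so c < 749/2; and c ≥ 749/3 since c is the largest side.
So 250 ≤ c ≤ 374. For each c, b runs from ⌈(749 − c)/2⌉ up to c (then a = 749 − b − c satisfies 1 ≤ a ≤ b automatically), giving c − ⌈(749 − c)/2⌉ + 1 choices.
Summing over c: 1 + 3 + 4 + 6 + … + 186 + 187  (125 terms, c = 250, …, 374) = 11781
Check (closed form: nearest integer to p²/48 for even p, (p+3)²/48 for odd p): (749+3)²/48 = 752²/48 = 565504/48 ≈ 11781.33 → 11781

11781 triangles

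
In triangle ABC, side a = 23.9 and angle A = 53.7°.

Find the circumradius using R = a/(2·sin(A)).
R = a/(2·sin(A)) = 23.9/(2·sin(53.7°))
sin(53.7°) ≈ 0.805928
R ≈ 23.9/(2·0.805928) = 23.9/1.61186 ≈ 14.8276

R = 14.83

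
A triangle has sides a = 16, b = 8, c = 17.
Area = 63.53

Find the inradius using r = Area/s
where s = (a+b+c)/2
s = (16 + 8 + 17)/2 = 41/2 = 20.5
r = Area/s = 63.53/20.5 ≈ 3.09902

r = 3.099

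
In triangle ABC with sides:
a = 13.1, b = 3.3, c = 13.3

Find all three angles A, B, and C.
Law of cosines for each angle (a² = 171.61, b² = 10.89, c² = 176.89):
cos(A) = (b² + c² − a²)/(2bc) = (10.89 + 176.89 − 171.61)/(2·3.3·13.3) = 16.17/87.78 ≈ 0.184211  ⇒  A ≈ 79.3849°
cos(B) = (a² + c² − b²)/(2ac) = (171.61 + 176.89 − 10.89)/(2·13.1·13.3) = 337.61/348.46 ≈ 0.968863  ⇒  B ≈ 14.3354°
cos(C) = (a² + b² − c²)/(2ab) = (171.61 + 10.89 − 176.89)/(2·13.1·3.3) = 5.61/86.46 ≈ 0.0648855  ⇒  C ≈ 86.2797°
Check: A + B + C ≈ 180°

A = 79.38°, B = 14.34°, C = 86.28°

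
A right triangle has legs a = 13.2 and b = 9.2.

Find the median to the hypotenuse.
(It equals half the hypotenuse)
Hypotenuse c = √(a² + b²) = √(174.24 + 84.64) = √258.88 ≈ 16.0897
Median to hypotenuse = c/2 ≈ 16.0897/2 ≈ 8.04487

Median = 8.045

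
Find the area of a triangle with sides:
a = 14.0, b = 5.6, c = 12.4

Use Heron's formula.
s = (14.0 + 5.6 + 12.4)/2 = 32/2 = 16
s − a = 2, s − b = 10.4, s − c = 3.6
s(s−a)(s−b)(s−c) = 16·2·10.4·3.6 ≈ 1198.08
Area = √1198.08 ≈ 34.6133

Area = 34.61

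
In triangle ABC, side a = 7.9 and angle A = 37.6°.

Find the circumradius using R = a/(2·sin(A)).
R = a/(2·sin(A)) = 7.9/(2·sin(37.6°))
sin(37.6°) ≈ 0.610145
R ≈ 7.9/(2·0.610145) = 7.9/1.22029 ≈ 6.47387

R = 6.474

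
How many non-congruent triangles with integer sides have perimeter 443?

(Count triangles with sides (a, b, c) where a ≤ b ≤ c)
Let a ≤ b ≤ c with a + b + c = 443. The only binding inequality is a + b > c, i.e. 443 − c > c, so c < 443/2; and c ≥ 443/3 since c is the largest side.
So 148 ≤ c ≤ 221. For each c, b runs from ⌈(443 − c)/2⌉ up to c (then a = 443 − b − c satisfies 1 ≤ a ≤ b automatically), giving c − ⌈(443 − c)/2⌉ + 1 choices.
Summing over c: 1 + 3 + 4 + 6 + … + 109 + 111  (74 terms, c = 148, …, 221) = 4144
Check (closed form: nearest integer to p²/48 for even p, (p+3)²/48 for odd p): (443+3)²/48 = 446²/48 = 198916/48 ≈ 4144.08 → 4144

4144 triangles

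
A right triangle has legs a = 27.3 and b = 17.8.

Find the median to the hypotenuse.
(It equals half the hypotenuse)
Hypotenuse c = √(a² + b²) = √(745.29 + 316.84) = √1062.13 ≈ 32.5903
Median to hypotenuse = c/2 ≈ 32.5903/2 ≈ 16.2952

Median = 16.3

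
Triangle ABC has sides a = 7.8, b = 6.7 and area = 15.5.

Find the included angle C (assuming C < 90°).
Area = ½·a·b·sin(C)  ⇒  sin(C) = 2·Area/(a·b) = 2·15.5/(7.8·6.7) = 31/52.26 ≈ 0.593188
C = arcsin(0.593188) ≈ 36.3836° (taking the acute solution since C < 90°)

C = 36.38°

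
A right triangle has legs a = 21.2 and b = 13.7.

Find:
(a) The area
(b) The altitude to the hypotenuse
(a) The legs are perpendicular, so Area = ½·a·b = ½·21.2·13.7 = ½·290.44 = 145.22
(b) Hypotenuse c = √(a² + b²) = √(449.44 + 187.69) = √637.13 ≈ 25.2414
    Area = ½·c·h_c  ⇒  h_c = 2·Area/c = 290.44/25.2414 ≈ 11.5065

Area = 145.22, h_c = 11.51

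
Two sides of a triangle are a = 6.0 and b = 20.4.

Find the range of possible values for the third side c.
Triangle inequality: |a − b| < c < a + b
|a − b| = |6.0 − 20.4| = 14.4
a + b = 6.0 + 20.4 = 26.4

14.4 < c < 26.4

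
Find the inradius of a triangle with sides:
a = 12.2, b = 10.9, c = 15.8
r = Area/s where s is the semi-perimeter.
s = (12.2 + 10.9 + 15.8)/2 = 38.9/2 = 19.45
Area = √(s(s−a)(s−b)(s−c)) = √(19.45·7.25·8.55·3.65) ≈ √4400.65 ≈ 66.3374
r ≈ 66.3374/19.45 ≈ 3.41066

r = 3.411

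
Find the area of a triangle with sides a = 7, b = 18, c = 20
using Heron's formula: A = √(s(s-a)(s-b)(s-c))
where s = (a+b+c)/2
s = (7 + 18 + 20)/2 = 45/2 = 22.5
s − a = 15.5, s − b = 4.5, s − c = 2.5
s(s−a)(s−b)(s−c) = 22.5·15.5·4.5·2.5 = 3923.4375
Area = √3923.4375 ≈ 62.6373

s = 22.5, Area = 62.64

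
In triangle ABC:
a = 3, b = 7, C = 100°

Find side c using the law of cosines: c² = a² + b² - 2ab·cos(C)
c² = 3² + 7² − 2·3·7·cos(100°)
cos(100°) ≈ -0.173648
c² ≈ 9 + 49 − 42·(-0.173648) ≈ 58 + 7.29322 ≈ 65.2932
c ≈ √65.2932 ≈ 8.08042

c = 8.08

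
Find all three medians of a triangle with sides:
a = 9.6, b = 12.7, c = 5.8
Median formula: m_a = ½√(2b² + 2c² − a²) (and cyclically). a² = 92.16, b² = 161.29, c² = 33.64.
m_a = ½√(2·161.29 + 2·33.64 − 92.16) = ½√297.7 ≈ ½·17.254 ≈ 8.62699
m_b = ½√(2·92.16 + 2·33.64 − 161.29) = ½√90.31 ≈ ½·9.50316 ≈ 4.75158
m_c = ½√(2·92.16 + 2·161.29 − 33.64) = ½√473.26 ≈ ½·21.7545 ≈ 10.8773

m_a = 8.627, m_b = 4.752, m_c = 10.88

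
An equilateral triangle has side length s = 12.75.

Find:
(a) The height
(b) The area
(a) The height splits the triangle into two 30-60-90 halves: h = s·√3/2 = 12.75·1.73205/2 ≈ 22.0836/2 ≈ 11.0418
(b) Area = (√3/4)·s² = (√3/4)·12.75² = (√3/4)·162.5625 ≈ 0.433013·162.5625 ≈ 70.3916

Height = 11.04, Area = 70.39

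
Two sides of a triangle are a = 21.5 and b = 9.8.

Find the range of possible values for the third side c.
Triangle inequality: |a − b| < c < a + b
|a − b| = |21.5 − 9.8| = 11.7
a + b = 21.5 + 9.8 = 31.3

11.7 < c < 31.3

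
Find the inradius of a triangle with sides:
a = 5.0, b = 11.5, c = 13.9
r = Area/s where s is the semi-perimeter.
s = (5.0 + 11.5 + 13.9)/2 = 30.4/2 = 15.2
Area = √(s(s−a)(s−b)(s−c)) = √(15.2·10.2·3.7·1.3) ≈ √745.742 ≈ 27.3083
r ≈ 27.3083/15.2 ≈ 1.7966

r = 1.797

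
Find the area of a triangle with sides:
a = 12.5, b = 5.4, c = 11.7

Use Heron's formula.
s = (12.5 + 5.4 + 11.7)/2 = 29.6/2 = 14.8
s − a = 2.3, s − b = 9.4, s − c = 3.1
s(s−a)(s−b)(s−c) = 14.8·2.3·9.4·3.1 ≈ 991.926
Area = √991.926 ≈ 31.4949

Area = 31.49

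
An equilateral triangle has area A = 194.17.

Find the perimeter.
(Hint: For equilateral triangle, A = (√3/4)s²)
A = (√3/4)s²  ⇒  s² = 4A/√3 = 4·194.17/√3 = 776.68/1.73205 ≈ 448.416
s ≈ √448.416 ≈ 21.1758
Perimeter = 3s ≈ 3·21.1758 ≈ 63.5275

Perimeter = 63.53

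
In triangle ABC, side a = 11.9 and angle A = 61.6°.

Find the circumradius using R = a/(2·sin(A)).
R = a/(2·sin(A)) = 11.9/(2·sin(61.6°))
sin(61.6°) ≈ 0.879649
R ≈ 11.9/(2·0.879649) = 11.9/1.7593 ≈ 6.76406

R = 6.764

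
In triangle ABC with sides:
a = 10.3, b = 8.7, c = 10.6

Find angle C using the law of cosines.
c² = a² + b² − 2ab·cos(C)  ⇒  cos(C) = (a² + b² − c²)/(2ab)
cos(C) = (10.3² + 8.7² − 10.6²)/(2·10.3·8.7) = (106.09 + 75.69 − 112.36)/179.22 = 69.42/179.22 ≈ 0.387345
C = arccos(0.387345) ≈ 67.2106°

C = 67.21°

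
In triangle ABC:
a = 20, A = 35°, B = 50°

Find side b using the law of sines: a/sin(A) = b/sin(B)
a/sin(A) = b/sin(B)  ⇒  b = a·sin(B)/sin(A) = 20·sin(50°)/sin(35°)
sin(50°) ≈ 0.766044, sin(35°) ≈ 0.573576
b ≈ 20·0.766044/0.573576 ≈ 15.3209/0.573576 ≈ 26.7112

b = 26.71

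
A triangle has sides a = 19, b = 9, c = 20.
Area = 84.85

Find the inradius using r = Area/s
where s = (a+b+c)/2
s = (19 + 9 + 20)/2 = 48/2 = 24
r = Area/s = 84.85/24 ≈ 3.53542

r = 3.535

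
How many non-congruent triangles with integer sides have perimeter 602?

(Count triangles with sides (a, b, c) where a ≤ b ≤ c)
Let a ≤ b ≤ c with a + b + c = 602. The only binding inequality is a + b > c, i.e. 602 − c > c, so c < 602/2; and c ≥ 602/3 since c is the largest side.
So 201 ≤ c ≤ 300. For each c, b runs from ⌈(602 − c)/2⌉ up to c (then a = 602 − b − c satisfies 1 ≤ a ≤ b automatically), giving c − ⌈(602 − c)/2⌉ + 1 choices.
Summing over c: 1 + 3 + 4 + 6 + … + 148 + 150  (100 terms, c = 201, …, 300) = 7550
Check (closed form: nearest integer to p²/48 for even p, (p+3)²/48 for odd p): 602²/48 = 362404/48 ≈ 7550.08 → 7550

7550 triangles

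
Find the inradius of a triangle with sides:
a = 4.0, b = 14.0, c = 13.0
r = Area/s where s is the semi-perimeter.
s = (4.0 + 14.0 + 13.0)/2 = 31/2 = 15.5
Area = √(s(s−a)(s−b)(s−c)) = √(15.5·11.5·1.5·2.5) ≈ √668.438 ≈ 25.8542
r ≈ 25.8542/15.5 ≈ 1.66801

r = 1.668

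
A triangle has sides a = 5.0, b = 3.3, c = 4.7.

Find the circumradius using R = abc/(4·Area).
First find the area with Heron's formula.
s = (5.0 + 3.3 + 4.7)/2 = 6.5
Area = √(s(s−a)(s−b)(s−c)) = √(6.5·1.5·3.2·1.8) ≈ √56.16 ≈ 7.494
abc = 5.0·3.3·4.7 = 77.55
R = abc/(4·Area) ≈ 77.55/(4·7.494) = 77.55/29.976 ≈ 2.58707

R = 2.587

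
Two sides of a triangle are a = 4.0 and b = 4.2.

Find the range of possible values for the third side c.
Triangle inequality: |a − b| < c < a + b
|a − b| = |4.0 − 4.2| = 0.2
a + b = 4.0 + 4.2 = 8.2

0.2 < c < 8.2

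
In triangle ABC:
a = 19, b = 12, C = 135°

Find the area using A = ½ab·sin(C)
A = ½·a·b·sin(C) = ½·19·12·sin(135°)
sin(135°) ≈ 0.707107
A ≈ ½·228·0.707107 = 114·0.707107 ≈ 80.6102

Area = 80.61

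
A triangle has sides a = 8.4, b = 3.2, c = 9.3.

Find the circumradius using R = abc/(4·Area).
First find the area with Heron's formula.
s = (8.4 + 3.2 + 9.3)/2 = 10.45
Area = √(s(s−a)(s−b)(s−c)) = √(10.45·2.05·7.25·1.15) ≈ √178.61 ≈ 13.3645
abc = 8.4·3.2·9.3 = 249.984
R = abc/(4·Area) ≈ 249.984/(4·13.3645) = 249.984/53.458 ≈ 4.67627

R = 4.676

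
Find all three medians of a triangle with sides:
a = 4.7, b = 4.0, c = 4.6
Median formula: m_a = ½√(2b² + 2c² − a²) (and cyclically). a² = 22.09, b² = 16, c² = 21.16.
m_a = ½√(2·16 + 2·21.16 − 22.09) = ½√52.23 ≈ ½·7.22703 ≈ 3.61352
m_b = ½√(2·22.09 + 2·21.16 − 16) = ½√70.5 ≈ ½·8.39643 ≈ 4.19821
m_c = ½√(2·22.09 + 2·16 − 21.16) = ½√55.02 ≈ ½·7.41755 ≈ 3.70877

m_a = 3.614, m_b = 4.198, m_c = 3.709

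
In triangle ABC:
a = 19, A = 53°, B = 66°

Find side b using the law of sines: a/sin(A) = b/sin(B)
a/sin(A) = b/sin(B)  ⇒  b = a·sin(B)/sin(A) = 19·sin(66°)/sin(53°)
sin(66°) ≈ 0.913545, sin(53°) ≈ 0.798636
b ≈ 19·0.913545/0.798636 ≈ 17.3574/0.798636 ≈ 21.7338

b = 21.73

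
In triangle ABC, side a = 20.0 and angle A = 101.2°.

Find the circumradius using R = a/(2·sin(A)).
R = a/(2·sin(A)) = 20.0/(2·sin(101.2°))
sin(101.2°) ≈ 0.980955
R ≈ 20.0/(2·0.980955) = 20.0/1.96191 ≈ 10.1941

R = 10.19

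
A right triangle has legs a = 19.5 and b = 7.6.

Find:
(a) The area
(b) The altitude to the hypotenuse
(a) The legs are perpendicular, so Area = ½·a·b = ½·19.5·7.6 = ½·148.2 = 74.1
(b) Hypotenuse c = √(a² + b²) = √(380.25 + 57.76) = √438.01 ≈ 20.9287
    Area = ½·c·h_c  ⇒  h_c = 2·Area/c = 148.2/20.9287 ≈ 7.08119

Area = 74.1, h_c = 7.081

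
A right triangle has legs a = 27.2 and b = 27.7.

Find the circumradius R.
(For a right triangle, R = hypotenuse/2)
Hypotenuse c = √(a² + b²) = √(739.84 + 767.29) = √1507.13 ≈ 38.8218
R = c/2 ≈ 38.8218/2 ≈ 19.4109

R = 19.41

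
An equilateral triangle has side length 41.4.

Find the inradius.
r = Area/s with s the semi-perimeter.
Area = (√3/4)·41.4² = (√3/4)·1713.96 ≈ 0.433013·1713.96 ≈ 742.166
s = 3·41.4/2 = 62.1
r ≈ 742.166/62.1 ≈ 11.9512
(Equivalently r = side/(2√3) = 41.4/3.4641 ≈ 11.9512.)

r = 11.95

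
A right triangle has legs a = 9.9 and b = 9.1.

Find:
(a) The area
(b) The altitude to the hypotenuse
(a) The legs are perpendicular, so Area = ½·a·b = ½·9.9·9.1 = ½·90.09 = 45.045
(b) Hypotenuse c = √(a² + b²) = √(98.01 + 82.81) = √180.82 ≈ 13.4469
    Area = ½·c·h_c  ⇒  h_c = 2·Area/c = 90.09/13.4469 ≈ 6.69967

Area = 45.045, h_c = 6.7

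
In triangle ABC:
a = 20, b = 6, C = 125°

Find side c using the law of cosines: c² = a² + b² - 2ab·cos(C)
c² = 20² + 6² − 2·20·6·cos(125°)
cos(125°) ≈ -0.573576
c² ≈ 400 + 36 − 240·(-0.573576) ≈ 436 + 137.658 ≈ 573.658
c ≈ √573.658 ≈ 23.9512

c = 23.95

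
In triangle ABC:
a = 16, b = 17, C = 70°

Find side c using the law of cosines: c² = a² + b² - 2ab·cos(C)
c² = 16² + 17² − 2·16·17·cos(70°)
cos(70°) ≈ 0.34202
c² ≈ 256 + 289 − 544·(0.34202) ≈ 545 − 186.059 ≈ 358.941
c ≈ √358.941 ≈ 18.9457

c = 18.95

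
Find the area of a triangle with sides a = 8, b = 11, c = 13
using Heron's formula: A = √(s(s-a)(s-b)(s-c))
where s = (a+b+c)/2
s = (8 + 11 + 13)/2 = 32/2 = 16
s − a = 8, s − b = 5, s − c = 3
s(s−a)(s−b)(s−c) = 16·8·5·3 = 1920
Area = √1920 ≈ 43.8178

s = 16.0, Area = 43.82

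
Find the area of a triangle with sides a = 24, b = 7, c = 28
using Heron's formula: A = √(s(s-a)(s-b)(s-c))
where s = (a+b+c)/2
s = (24 + 7 + 28)/2 = 59/2 = 29.5
s − a = 5.5, s − b = 22.5, s − c = 1.5
s(s−a)(s−b)(s−c) = 29.5·5.5·22.5·1.5 = 5475.9375
Area = √5475.9375 ≈ 73.9996

s = 29.5, Area = 74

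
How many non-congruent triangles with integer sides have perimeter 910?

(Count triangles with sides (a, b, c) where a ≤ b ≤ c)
Let a ≤ b ≤ c with a + b + c = 910. The only binding inequality is a + b > c, i.e. 910 − c > c, so c < 910/2; and c ≥ 910/3 since c is the largest side.
So 304 ≤ c ≤ 454. For each c, b runs from ⌈(910 − c)/2⌉ up to c (then a = 910 − b − c satisfies 1 ≤ a ≤ b automatically), giving c − ⌈(910 − c)/2⌉ + 1 choices.
Summing over c: 2 + 3 + 5 + 6 + … + 225 + 227  (151 terms, c = 304, …, 454) = 17252
Check (closed form: nearest integer to p²/48 for even p, (p+3)²/48 for odd p): 910²/48 = 828100/48 ≈ 17252.08 → 17252

17252 triangles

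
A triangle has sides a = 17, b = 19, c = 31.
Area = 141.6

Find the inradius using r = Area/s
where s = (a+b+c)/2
s = (17 + 19 + 31)/2 = 67/2 = 33.5
r = Area/s = 141.6/33.5 ≈ 4.22687

r = 4.227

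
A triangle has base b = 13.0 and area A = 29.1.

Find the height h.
A = ½·b·h  ⇒  h = 2A/b = 2·29.1/13.0 = 58.2/13.0 ≈ 4.47692

h = 4.477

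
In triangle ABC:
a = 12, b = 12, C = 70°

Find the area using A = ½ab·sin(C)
A = ½·a·b·sin(C) = ½·12·12·sin(70°)
sin(70°) ≈ 0.939693
A ≈ ½·144·0.939693 = 72·0.939693 ≈ 67.6579

Area = 67.66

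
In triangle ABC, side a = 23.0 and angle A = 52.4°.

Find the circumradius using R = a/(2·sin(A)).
R = a/(2·sin(A)) = 23.0/(2·sin(52.4°))
sin(52.4°) ≈ 0.79229
R ≈ 23.0/(2·0.79229) = 23.0/1.58458 ≈ 14.5149

R = 14.51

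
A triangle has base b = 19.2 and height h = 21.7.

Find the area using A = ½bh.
A = ½·b·h = ½·19.2·21.7 = ½·416.64 = 208.32

Area = 208.32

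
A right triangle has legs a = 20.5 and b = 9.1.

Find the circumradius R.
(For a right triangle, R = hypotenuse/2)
Hypotenuse c = √(a² + b²) = √(420.25 + 82.81) = √503.06 ≈ 22.429
R = c/2 ≈ 22.429/2 ≈ 11.2145

R = 11.21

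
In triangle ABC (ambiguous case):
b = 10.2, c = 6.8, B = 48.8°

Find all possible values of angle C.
b/sin(B) = c/sin(C)  ⇒  sin(C) = c·sin(B)/b = 6.8·sin(48.8°)/10.2
sin(48.8°) ≈ 0.752415
sin(C) ≈ 6.8·0.752415/10.2 ≈ 5.11642/10.2 ≈ 0.50161
Candidate 1: C₁ = arcsin(0.50161) ≈ 30.1066°  →  A = 180° − 48.8° − 30.1066° ≈ 101.093° > 0, valid
Candidate 2: C₂ = 180° − C₁ ≈ 149.893°  →  A = 180° − 48.8° − 149.893° ≈ -18.6934° ≤ 0, not a valid triangle

C = 30.11° (one solution)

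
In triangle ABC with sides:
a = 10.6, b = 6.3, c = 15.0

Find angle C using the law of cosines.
c² = a² + b² − 2ab·cos(C)  ⇒  cos(C) = (a² + b² − c²)/(2ab)
cos(C) = (10.6² + 6.3² − 15.0²)/(2·10.6·6.3) = (112.36 + 39.69 − 225)/133.56 = -72.95/133.56 ≈ -0.546196
C = arccos(-0.546196) ≈ 123.106°

C = 123.1°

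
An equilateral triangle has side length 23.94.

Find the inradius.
r = Area/s with s the semi-perimeter.
Area = (√3/4)·23.94² = (√3/4)·573.1236 ≈ 0.433013·573.1236 ≈ 248.17
s = 3·23.94/2 = 35.91
r ≈ 248.17/35.91 ≈ 6.91088
(Equivalently r = side/(2√3) = 23.94/3.4641 ≈ 6.91088.)

r = 6.911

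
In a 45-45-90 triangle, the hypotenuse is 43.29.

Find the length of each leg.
In a 45-45-90 triangle hypotenuse = leg·√2, so leg = hypotenuse/√2.
Leg = 43.29/√2 ≈ 43.29/1.41421 ≈ 30.6107

Each leg = 30.61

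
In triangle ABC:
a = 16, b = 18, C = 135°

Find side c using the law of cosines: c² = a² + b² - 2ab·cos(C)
c² = 16² + 18² − 2·16·18·cos(135°)
cos(135°) ≈ -0.707107
c² ≈ 256 + 324 − 576·(-0.707107) ≈ 580 + 407.294 ≈ 987.294
c ≈ √987.294 ≈ 31.4212

c = 31.42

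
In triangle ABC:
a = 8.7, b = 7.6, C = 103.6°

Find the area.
Two sides and the included angle (SAS): A = ½·a·b·sin(C) = ½·8.7·7.6·sin(103.6°)
sin(103.6°) ≈ 0.971961
A ≈ ½·66.12·0.971961 = 33.06·0.971961 ≈ 32.133

Area = 32.13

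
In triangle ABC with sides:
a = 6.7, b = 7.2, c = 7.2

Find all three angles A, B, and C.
Law of cosines for each angle (a² = 44.89, b² = 51.84, c² = 51.84):
cos(A) = (b² + c² − a²)/(2bc) = (51.84 + 51.84 − 44.89)/(2·7.2·7.2) = 58.79/103.68 ≈ 0.567033  ⇒  A ≈ 55.4564°
cos(B) = (a² + c² − b²)/(2ac) = (44.89 + 51.84 − 51.84)/(2·6.7·7.2) = 44.89/96.48 ≈ 0.465278  ⇒  B ≈ 62.2718°
cos(C) = (a² + b² − c²)/(2ab) = (44.89 + 51.84 − 51.84)/(2·6.7·7.2) = 44.89/96.48 ≈ 0.465278  ⇒  C ≈ 62.2718°
Check: A + B + C ≈ 180°

A = 55.46°, B = 62.27°, C = 62.27°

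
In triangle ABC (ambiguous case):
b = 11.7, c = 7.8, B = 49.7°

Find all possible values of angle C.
b/sin(B) = c/sin(C)  ⇒  sin(C) = c·sin(B)/b = 7.8·sin(49.7°)/11.7
sin(49.7°) ≈ 0.762668
sin(C) ≈ 7.8·0.762668/11.7 ≈ 5.94881/11.7 ≈ 0.508446
Candidate 1: C₁ = arcsin(0.508446) ≈ 30.5603°  →  A = 180° − 49.7° − 30.5603° ≈ 99.7397° > 0, valid
Candidate 2: C₂ = 180° − C₁ ≈ 149.44°  →  A = 180° − 49.7° − 149.44° ≈ -19.1397° ≤ 0, not a valid triangle

C = 30.56° (one solution)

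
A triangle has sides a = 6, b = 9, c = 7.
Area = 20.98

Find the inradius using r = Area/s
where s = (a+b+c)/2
s = (6 + 9 + 7)/2 = 22/2 = 11
r = Area/s = 20.98/11 ≈ 1.90727

r = 1.907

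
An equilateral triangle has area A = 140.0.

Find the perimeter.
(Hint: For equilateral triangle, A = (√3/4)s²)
A = (√3/4)s²  ⇒  s² = 4A/√3 = 4·140.0/√3 = 560/1.73205 ≈ 323.316
s ≈ √323.316 ≈ 17.981
Perimeter = 3s ≈ 3·17.981 ≈ 53.943

Perimeter = 53.94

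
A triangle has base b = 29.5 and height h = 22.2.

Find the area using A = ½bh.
A = ½·b·h = ½·29.5·22.2 = ½·654.9 = 327.45

Area = 327.45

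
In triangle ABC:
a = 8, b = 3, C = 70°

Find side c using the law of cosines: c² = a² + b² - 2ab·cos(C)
c² = 8² + 3² − 2·8·3·cos(70°)
cos(70°) ≈ 0.34202
c² ≈ 64 + 9 − 48·(0.34202) ≈ 73 − 16.417 ≈ 56.583
c ≈ √56.583 ≈ 7.52217

c = 7.522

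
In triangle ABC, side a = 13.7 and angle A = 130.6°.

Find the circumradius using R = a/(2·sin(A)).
R = a/(2·sin(A)) = 13.7/(2·sin(130.6°))
sin(130.6°) ≈ 0.759271
R ≈ 13.7/(2·0.759271) = 13.7/1.51854 ≈ 9.02181

R = 9.022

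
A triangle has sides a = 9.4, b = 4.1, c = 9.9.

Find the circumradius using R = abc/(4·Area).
First find the area with Heron's formula.
s = (9.4 + 4.1 + 9.9)/2 = 11.7
Area = √(s(s−a)(s−b)(s−c)) = √(11.7·2.3·7.6·1.8) ≈ √368.129 ≈ 19.1867
abc = 9.4·4.1·9.9 = 381.546
R = abc/(4·Area) ≈ 381.546/(4·19.1867) = 381.546/76.7467 ≈ 4.9715

R = 4.971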